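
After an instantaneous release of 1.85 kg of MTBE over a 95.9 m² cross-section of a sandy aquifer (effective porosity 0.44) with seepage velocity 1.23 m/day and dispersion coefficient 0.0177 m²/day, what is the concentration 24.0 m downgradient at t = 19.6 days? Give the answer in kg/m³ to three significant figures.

For an instantaneous plane source, C(x,t) = M/(n_e·A·√(4πDt)) · exp(−(x−vt)²/(4Dt)), with n_e·A the pore (flow) area.
Plume center vt = 1.23 × 19.6 = 24.108 m, so the well at 24.0 m is 0.108 m upgradient of the peak.
√(4πDt) = 2.088 m, giving peak height M/(n_e·A·√(4πDt)) = 1.85/(0.44 × 95.9 × 2.088) = 0.02100 kg/m³.
(x−vt)²/(4Dt) = (-0.108)²/(4 × 0.0177 × 19.6) = 0.008405; exp(−0.008405) = 0.9916.
C = 0.02100 × 0.9916 = 0.0208 kg/m³.

0.0208 kg/m³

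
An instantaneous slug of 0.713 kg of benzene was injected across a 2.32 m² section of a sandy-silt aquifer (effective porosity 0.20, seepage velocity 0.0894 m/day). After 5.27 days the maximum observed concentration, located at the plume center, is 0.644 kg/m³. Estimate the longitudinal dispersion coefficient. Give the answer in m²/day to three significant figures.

0.0860 m²/day

At the plume center C_max = M/(n_e·A·√(4πDt)), so D = M²/(4πt·(n_e·A·C_max)²).
n_e·A·C_max = 0.20 × 2.32 × 0.644 = 0.2988 kg/m.
D = 0.713²/(4π × 5.27 × 0.2988²) = 0.0860 m²/day.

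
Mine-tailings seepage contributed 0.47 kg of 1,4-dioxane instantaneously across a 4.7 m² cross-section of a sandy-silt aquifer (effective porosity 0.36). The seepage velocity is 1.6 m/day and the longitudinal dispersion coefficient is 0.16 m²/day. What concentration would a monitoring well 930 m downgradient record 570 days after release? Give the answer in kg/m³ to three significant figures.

0.00338 kg/m³

For an instantaneous plane source, C(x,t) = M/(n_e·A·√(4πDt)) · exp(−(x−vt)²/(4Dt)), with n_e·A the pore (flow) area.
Plume center vt = 1.6 × 570 = 912 m, so the well at 930 m is 18 m downgradient of the peak.
√(4πDt) = 33.85 m, giving peak height M/(n_e·A·√(4πDt)) = 0.47/(0.36 × 4.7 × 33.85) = 0.008206 kg/m³.
(x−vt)²/(4Dt) = (18)²/(4 × 0.16 × 570) = 0.8882; exp(−0.8882) = 0.4114.
C = 0.008206 × 0.4114 = 0.00338 kg/m³.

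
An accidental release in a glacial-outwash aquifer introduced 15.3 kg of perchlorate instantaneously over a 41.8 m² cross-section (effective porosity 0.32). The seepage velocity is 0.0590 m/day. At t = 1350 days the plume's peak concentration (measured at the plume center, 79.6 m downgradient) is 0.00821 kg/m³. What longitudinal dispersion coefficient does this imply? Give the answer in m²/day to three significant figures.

1.14 m²/day

At the plume center C_max = M/(n_e·A·√(4πDt)), so D = M²/(4πt·(n_e·A·C_max)²).
n_e·A·C_max = 0.32 × 41.8 × 0.00821 = 0.1098 kg/m.
D = 15.3²/(4π × 1350 × 0.1098²) = 1.14 m²/day.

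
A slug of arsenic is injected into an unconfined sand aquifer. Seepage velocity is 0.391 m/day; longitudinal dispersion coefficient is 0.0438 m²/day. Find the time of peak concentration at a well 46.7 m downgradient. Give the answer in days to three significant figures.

For the 1D instantaneous-source solution, setting ∂C/∂t = 0 at fixed x gives v²t² + 2Dt − x² = 0, so t = (√(D² + v²x²) − D)/v².
√(D² + v²x²) = √(0.0438² + 0.391² × 46.7²) = 18.26; v² = 0.152881.
t = (18.26 − 0.0438)/0.152881 = 119 days (vs. the pure-advection estimate x/v = 119 d).

119 days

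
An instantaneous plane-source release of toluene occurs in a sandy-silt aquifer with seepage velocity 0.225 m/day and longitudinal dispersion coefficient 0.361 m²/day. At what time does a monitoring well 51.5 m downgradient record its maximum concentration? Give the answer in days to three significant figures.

For the 1D instantaneous-source solution, setting ∂C/∂t = 0 at fixed x gives v²t² + 2Dt − x² = 0, so t = (√(D² + v²x²) − D)/v².
√(D² + v²x²) = √(0.361² + 0.225² × 51.5²) = 11.59; v² = 0.050625.
t = (11.59 − 0.361)/0.050625 = 222 days (vs. the pure-advection estimate x/v = 229 d).

222 days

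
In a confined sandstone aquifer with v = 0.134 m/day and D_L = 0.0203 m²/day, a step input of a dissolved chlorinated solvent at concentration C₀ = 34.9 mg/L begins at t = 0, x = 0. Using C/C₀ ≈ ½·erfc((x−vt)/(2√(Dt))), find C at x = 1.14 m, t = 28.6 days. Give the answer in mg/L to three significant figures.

For a continuous step input, C/C₀ ≈ ½·erfc((x−vt)/(2√(Dt))).
vt = 0.134 × 28.6 = 3.8324 m and 2√(Dt) = 2√(0.0203 × 28.6) = 1.524 m.
Argument (x−vt)/(2√(Dt)) = (1.14 − 3.8324)/1.524 = -1.767; ½·erfc(-1.767) = 0.9938.
C = 34.9 × 0.9938 = 34.7 mg/L.

34.7 mg/L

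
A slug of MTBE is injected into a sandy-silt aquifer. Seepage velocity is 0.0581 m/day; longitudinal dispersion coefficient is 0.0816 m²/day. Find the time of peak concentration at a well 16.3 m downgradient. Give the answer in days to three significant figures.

257 days

For the 1D instantaneous-source solution, setting ∂C/∂t = 0 at fixed x gives v²t² + 2Dt − x² = 0, so t = (√(D² + v²x²) − D)/v².
√(D² + v²x²) = √(0.0816² + 0.0581² × 16.3²) = 0.9505; v² = 0.00337561.
t = (0.9505 − 0.0816)/0.00337561 = 257 days (vs. the pure-advection estimate x/v = 281 d).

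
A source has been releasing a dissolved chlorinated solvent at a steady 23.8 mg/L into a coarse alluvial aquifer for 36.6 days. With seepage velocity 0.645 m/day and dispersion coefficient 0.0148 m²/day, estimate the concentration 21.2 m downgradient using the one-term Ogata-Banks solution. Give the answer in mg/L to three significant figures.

23.6 mg/L

For a continuous step input, C/C₀ ≈ ½·erfc((x−vt)/(2√(Dt))).
vt = 0.645 × 36.6 = 23.607 m and 2√(Dt) = 2√(0.0148 × 36.6) = 1.472 m.
Argument (x−vt)/(2√(Dt)) = (21.2 − 23.607)/1.472 = -1.635; ½·erfc(-1.635) = 0.9896.
C = 23.8 × 0.9896 = 23.6 mg/L.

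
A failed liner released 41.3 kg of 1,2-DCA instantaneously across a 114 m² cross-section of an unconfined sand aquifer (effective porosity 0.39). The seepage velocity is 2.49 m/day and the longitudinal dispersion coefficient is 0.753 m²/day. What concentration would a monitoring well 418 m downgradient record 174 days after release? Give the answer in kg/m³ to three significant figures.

For an instantaneous plane source, C(x,t) = M/(n_e·A·√(4πDt)) · exp(−(x−vt)²/(4Dt)), with n_e·A the pore (flow) area.
Plume center vt = 2.49 × 174 = 433.26 m, so the well at 418 m is 15.26 m upgradient of the peak.
√(4πDt) = 40.58 m, giving peak height M/(n_e·A·√(4πDt)) = 41.3/(0.39 × 114 × 40.58) = 0.02289 kg/m³.
(x−vt)²/(4Dt) = (-15.26)²/(4 × 0.753 × 174) = 0.4443; exp(−0.4443) = 0.6413.
C = 0.02289 × 0.6413 = 0.0147 kg/m³.

0.0147 kg/m³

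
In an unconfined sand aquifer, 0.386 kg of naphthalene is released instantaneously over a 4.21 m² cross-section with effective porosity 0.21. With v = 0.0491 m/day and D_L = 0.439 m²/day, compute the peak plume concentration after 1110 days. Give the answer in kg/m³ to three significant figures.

The peak of an instantaneous 1D plume sits at x = vt; there the Gaussian factor is 1 and C_max = M/(n_e·A·√(4πDt)), where n_e·A is the pore area the mass is dissolved in.
√(4πDt) = √(4π × 0.439 × 1110) = 78.25 m, so C_max = 0.386/(0.21 × 4.21 × 78.25) = 0.00558 kg/m³.

0.00558 kg/m³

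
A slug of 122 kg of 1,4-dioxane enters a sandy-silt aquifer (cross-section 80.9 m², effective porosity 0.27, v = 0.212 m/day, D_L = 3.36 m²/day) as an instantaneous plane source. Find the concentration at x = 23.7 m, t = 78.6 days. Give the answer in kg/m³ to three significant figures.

For an instantaneous plane source, C(x,t) = M/(n_e·A·√(4πDt)) · exp(−(x−vt)²/(4Dt)), with n_e·A the pore (flow) area.
Plume center vt = 0.212 × 78.6 = 16.6632 m, so the well at 23.7 m is 7.0368 m downgradient of the peak.
√(4πDt) = 57.61 m, giving peak height M/(n_e·A·√(4πDt)) = 122/(0.27 × 80.9 × 57.61) = 0.09695 kg/m³.
(x−vt)²/(4Dt) = (7.0368)²/(4 × 3.36 × 78.6) = 0.04687; exp(−0.04687) = 0.9542.
C = 0.09695 × 0.9542 = 0.0925 kg/m³.

0.0925 kg/m³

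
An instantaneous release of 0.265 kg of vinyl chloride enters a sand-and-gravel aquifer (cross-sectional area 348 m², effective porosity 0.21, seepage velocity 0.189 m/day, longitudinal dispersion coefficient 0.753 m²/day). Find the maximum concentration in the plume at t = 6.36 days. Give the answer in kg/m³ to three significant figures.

0.000467 kg/m³

The peak of an instantaneous 1D plume sits at x = vt; there the Gaussian factor is 1 and C_max = M/(n_e·A·√(4πDt)), where n_e·A is the pore area the mass is dissolved in.
√(4πDt) = √(4π × 0.753 × 6.36) = 7.758 m, so C_max = 0.265/(0.21 × 348 × 7.758) = 0.000467 kg/m³.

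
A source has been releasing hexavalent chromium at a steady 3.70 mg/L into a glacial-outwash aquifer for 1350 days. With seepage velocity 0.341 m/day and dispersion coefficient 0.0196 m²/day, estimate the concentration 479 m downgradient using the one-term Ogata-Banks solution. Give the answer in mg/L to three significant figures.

0.0192 mg/L

For a continuous step input, C/C₀ ≈ ½·erfc((x−vt)/(2√(Dt))).
vt = 0.341 × 1350 = 460.35 m and 2√(Dt) = 2√(0.0196 × 1350) = 10.29 m.
Argument (x−vt)/(2√(Dt)) = (479 − 460.35)/10.29 = 1.812; ½·erfc(1.812) = 0.005195.
C = 3.70 × 0.005195 = 0.0192 mg/L.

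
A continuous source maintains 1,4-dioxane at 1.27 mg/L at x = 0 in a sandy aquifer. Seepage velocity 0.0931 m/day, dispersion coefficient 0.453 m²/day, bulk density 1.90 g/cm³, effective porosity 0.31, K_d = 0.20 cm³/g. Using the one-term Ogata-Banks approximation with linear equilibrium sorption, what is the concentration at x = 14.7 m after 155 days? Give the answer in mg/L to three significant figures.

Retardation factor R = 1 + ρ_b·K_d/n = 1 + 1.90 × 0.20/0.31 = 2.226.
Sorption retards both mechanisms: v_R = v/R = 0.04182 m/day, D_R = D/R = 0.2035 m²/day.
v_R·t = 0.04182 × 155 = 6.4821 m; 2√(D_R t) = 11.23 m; argument = (14.7 − 6.4821)/11.23 = 0.7318.
C = C₀ × ½·erfc(0.7318) = 1.27 × 0.1504 = 0.191 mg/L.

0.191 mg/L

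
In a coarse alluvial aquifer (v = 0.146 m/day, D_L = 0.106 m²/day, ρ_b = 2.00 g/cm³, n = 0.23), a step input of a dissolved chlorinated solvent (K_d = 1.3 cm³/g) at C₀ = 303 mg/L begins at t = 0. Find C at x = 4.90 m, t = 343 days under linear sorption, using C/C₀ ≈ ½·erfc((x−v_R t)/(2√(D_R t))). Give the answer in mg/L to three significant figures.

111 mg/L

Retardation factor R = 1 + ρ_b·K_d/n = 1 + 2.00 × 1.3/0.23 = 12.30.
Sorption retards both mechanisms: v_R = v/R = 0.01187 m/day, D_R = D/R = 0.008618 m²/day.
v_R·t = 0.01187 × 343 = 4.07141 m; 2√(D_R t) = 3.439 m; argument = (4.90 − 4.07141)/3.439 = 0.2409.
C = C₀ × ½·erfc(0.2409) = 303 × 0.3667 = 111 mg/L.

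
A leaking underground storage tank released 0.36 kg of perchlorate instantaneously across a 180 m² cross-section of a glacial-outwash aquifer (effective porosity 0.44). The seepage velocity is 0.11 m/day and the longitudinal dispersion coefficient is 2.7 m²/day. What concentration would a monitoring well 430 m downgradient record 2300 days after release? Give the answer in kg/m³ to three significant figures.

4.61e-06 kg/m³

For an instantaneous plane source, C(x,t) = M/(n_e·A·√(4πDt)) · exp(−(x−vt)²/(4Dt)), with n_e·A the pore (flow) area.
Plume center vt = 0.11 × 2300 = 253 m, so the well at 430 m is 177 m downgradient of the peak.
√(4πDt) = 279.4 m, giving peak height M/(n_e·A·√(4πDt)) = 0.36/(0.44 × 180 × 279.4) = 1.627e-05 kg/m³.
(x−vt)²/(4Dt) = (177)²/(4 × 2.7 × 2300) = 1.261; exp(−1.261) = 0.2834.
C = 1.627e-05 × 0.2834 = 4.61e-06 kg/m³.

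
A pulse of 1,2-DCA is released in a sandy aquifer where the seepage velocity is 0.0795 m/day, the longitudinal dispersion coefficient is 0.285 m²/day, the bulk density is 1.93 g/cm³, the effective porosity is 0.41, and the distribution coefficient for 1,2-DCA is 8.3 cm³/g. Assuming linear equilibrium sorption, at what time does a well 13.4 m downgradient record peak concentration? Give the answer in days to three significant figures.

5180 days

Retardation factor R = 1 + ρ_b·K_d/n = 1 + 1.93 × 8.3/0.41 = 40.07.
Sorption retards both mechanisms: v_R = v/R = 0.001984 m/day, D_R = D/R = 0.007113 m²/day.
Peak time from v_R²t² + 2D_R t − x² = 0: t = (√(D_R² + v_R²x²) − D_R)/v_R².
√(D_R² + v_R²x²) = √(0.007113² + 0.001984² × 13.4²) = 0.02752; v_R² = 3.936e-06.
t = (0.02752 − 0.007113)/3.936e-06 = 5180 days.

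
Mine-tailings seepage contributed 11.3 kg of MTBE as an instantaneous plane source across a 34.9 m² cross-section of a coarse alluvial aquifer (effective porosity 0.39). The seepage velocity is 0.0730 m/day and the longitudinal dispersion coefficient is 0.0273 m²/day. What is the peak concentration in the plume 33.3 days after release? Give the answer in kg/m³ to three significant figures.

The peak of an instantaneous 1D plume sits at x = vt; there the Gaussian factor is 1 and C_max = M/(n_e·A·√(4πDt)), where n_e·A is the pore area the mass is dissolved in.
√(4πDt) = √(4π × 0.0273 × 33.3) = 3.380 m, so C_max = 11.3/(0.39 × 34.9 × 3.380) = 0.246 kg/m³.

0.246 kg/m³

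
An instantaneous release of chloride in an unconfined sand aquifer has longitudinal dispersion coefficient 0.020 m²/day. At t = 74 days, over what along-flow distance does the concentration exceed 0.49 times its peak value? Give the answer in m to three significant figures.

The plume is Gaussian with σ = √(2Dt) = √(2 × 0.020 × 74) = 1.720 m.
C/C_peak = exp(−Δx²/(2σ²)) = 0.49 ⇒ Δx = σ·√(−2 ln 0.49) = 1.720 × 1.194 = 2.054 m.
Width = 2Δx = 4.11 m.

4.11 m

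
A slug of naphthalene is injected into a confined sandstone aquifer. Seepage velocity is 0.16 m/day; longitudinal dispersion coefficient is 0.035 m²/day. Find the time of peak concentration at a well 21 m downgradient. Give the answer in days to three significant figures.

130 days

For the 1D instantaneous-source solution, setting ∂C/∂t = 0 at fixed x gives v²t² + 2Dt − x² = 0, so t = (√(D² + v²x²) − D)/v².
√(D² + v²x²) = √(0.035² + 0.16² × 21²) = 3.360; v² = 0.0256.
t = (3.360 − 0.035)/0.0256 = 130 days (vs. the pure-advection estimate x/v = 131 d).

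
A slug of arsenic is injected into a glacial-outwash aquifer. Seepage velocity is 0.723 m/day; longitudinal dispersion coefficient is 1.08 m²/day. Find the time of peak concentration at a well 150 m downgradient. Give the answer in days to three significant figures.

205 days

For the 1D instantaneous-source solution, setting ∂C/∂t = 0 at fixed x gives v²t² + 2Dt − x² = 0, so t = (√(D² + v²x²) − D)/v².
√(D² + v²x²) = √(1.08² + 0.723² × 150²) = 108.5; v² = 0.522729.
t = (108.5 − 1.08)/0.522729 = 205 days (vs. the pure-advection estimate x/v = 207 d).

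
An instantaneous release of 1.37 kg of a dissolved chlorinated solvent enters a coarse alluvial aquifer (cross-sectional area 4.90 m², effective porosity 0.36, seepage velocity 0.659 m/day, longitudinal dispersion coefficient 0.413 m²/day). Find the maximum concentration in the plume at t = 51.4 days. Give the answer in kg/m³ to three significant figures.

0.0476 kg/m³

The peak of an instantaneous 1D plume sits at x = vt; there the Gaussian factor is 1 and C_max = M/(n_e·A·√(4πDt)), where n_e·A is the pore area the mass is dissolved in.
√(4πDt) = √(4π × 0.413 × 51.4) = 16.33 m, so C_max = 1.37/(0.36 × 4.90 × 16.33) = 0.0476 kg/m³.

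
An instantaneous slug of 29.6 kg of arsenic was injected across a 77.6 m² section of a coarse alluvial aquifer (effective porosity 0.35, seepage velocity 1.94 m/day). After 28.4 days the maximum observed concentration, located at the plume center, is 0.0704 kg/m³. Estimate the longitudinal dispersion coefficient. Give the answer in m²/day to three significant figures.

0.672 m²/day

At the plume center C_max = M/(n_e·A·√(4πDt)), so D = M²/(4πt·(n_e·A·C_max)²).
n_e·A·C_max = 0.35 × 77.6 × 0.0704 = 1.912 kg/m.
D = 29.6²/(4π × 28.4 × 1.912²) = 0.672 m²/day.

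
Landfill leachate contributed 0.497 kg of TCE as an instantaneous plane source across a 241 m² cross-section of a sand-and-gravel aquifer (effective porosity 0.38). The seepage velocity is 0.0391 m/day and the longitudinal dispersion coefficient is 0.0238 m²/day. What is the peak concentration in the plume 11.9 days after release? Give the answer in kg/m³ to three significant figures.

The peak of an instantaneous 1D plume sits at x = vt; there the Gaussian factor is 1 and C_max = M/(n_e·A·√(4πDt)), where n_e·A is the pore area the mass is dissolved in.
√(4πDt) = √(4π × 0.0238 × 11.9) = 1.887 m, so C_max = 0.497/(0.38 × 241 × 1.887) = 0.00288 kg/m³.

0.00288 kg/m³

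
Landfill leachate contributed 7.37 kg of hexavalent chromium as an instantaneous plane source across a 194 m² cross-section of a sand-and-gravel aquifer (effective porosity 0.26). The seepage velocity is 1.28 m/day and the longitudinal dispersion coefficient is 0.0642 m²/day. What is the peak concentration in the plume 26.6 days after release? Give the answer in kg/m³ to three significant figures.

0.0315 kg/m³

The peak of an instantaneous 1D plume sits at x = vt; there the Gaussian factor is 1 and C_max = M/(n_e·A·√(4πDt)), where n_e·A is the pore area the mass is dissolved in.
√(4πDt) = √(4π × 0.0642 × 26.6) = 4.632 m, so C_max = 7.37/(0.26 × 194 × 4.632) = 0.0315 kg/m³.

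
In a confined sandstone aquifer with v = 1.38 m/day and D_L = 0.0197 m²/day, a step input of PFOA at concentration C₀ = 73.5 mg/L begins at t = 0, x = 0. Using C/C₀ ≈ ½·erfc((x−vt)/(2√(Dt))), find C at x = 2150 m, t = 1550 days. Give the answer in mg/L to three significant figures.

For a continuous step input, C/C₀ ≈ ½·erfc((x−vt)/(2√(Dt))).
vt = 1.38 × 1550 = 2139 m and 2√(Dt) = 2√(0.0197 × 1550) = 11.05 m.
Argument (x−vt)/(2√(Dt)) = (2150 − 2139)/11.05 = 0.9955; ½·erfc(0.9955) = 0.07959.
C = 73.5 × 0.07959 = 5.85 mg/L.

5.85 mg/L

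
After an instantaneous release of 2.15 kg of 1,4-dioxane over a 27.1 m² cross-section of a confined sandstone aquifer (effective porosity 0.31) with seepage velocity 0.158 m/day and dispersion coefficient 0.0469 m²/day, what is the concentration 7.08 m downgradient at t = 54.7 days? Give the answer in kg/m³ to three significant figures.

For an instantaneous plane source, C(x,t) = M/(n_e·A·√(4πDt)) · exp(−(x−vt)²/(4Dt)), with n_e·A the pore (flow) area.
Plume center vt = 0.158 × 54.7 = 8.6426 m, so the well at 7.08 m is 1.5626 m upgradient of the peak.
√(4πDt) = 5.678 m, giving peak height M/(n_e·A·√(4πDt)) = 2.15/(0.31 × 27.1 × 5.678) = 0.04507 kg/m³.
(x−vt)²/(4Dt) = (-1.5626)²/(4 × 0.0469 × 54.7) = 0.2379; exp(−0.2379) = 0.7883.
C = 0.04507 × 0.7883 = 0.0355 kg/m³.

0.0355 kg/m³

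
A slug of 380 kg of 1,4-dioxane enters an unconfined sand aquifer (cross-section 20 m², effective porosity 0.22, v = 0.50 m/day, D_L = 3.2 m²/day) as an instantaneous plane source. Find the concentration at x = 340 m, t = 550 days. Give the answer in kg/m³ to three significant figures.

For an instantaneous plane source, C(x,t) = M/(n_e·A·√(4πDt)) · exp(−(x−vt)²/(4Dt)), with n_e·A the pore (flow) area.
Plume center vt = 0.50 × 550 = 275 m, so the well at 340 m is 65 m downgradient of the peak.
√(4πDt) = 148.7 m, giving peak height M/(n_e·A·√(4πDt)) = 380/(0.22 × 20 × 148.7) = 0.5808 kg/m³.
(x−vt)²/(4Dt) = (65)²/(4 × 3.2 × 550) = 0.6001; exp(−0.6001) = 0.5488.
C = 0.5808 × 0.5488 = 0.319 kg/m³.

0.319 kg/m³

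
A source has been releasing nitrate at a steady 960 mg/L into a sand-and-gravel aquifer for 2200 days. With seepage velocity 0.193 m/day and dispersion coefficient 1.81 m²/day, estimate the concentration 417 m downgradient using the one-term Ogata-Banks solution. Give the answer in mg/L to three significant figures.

For a continuous step input, C/C₀ ≈ ½·erfc((x−vt)/(2√(Dt))).
vt = 0.193 × 2200 = 424.6 m and 2√(Dt) = 2√(1.81 × 2200) = 126.2 m.
Argument (x−vt)/(2√(Dt)) = (417 − 424.6)/126.2 = -0.06022; ½·erfc(-0.06022) = 0.5339.
C = 960 × 0.5339 = 513 mg/L.

513 mg/L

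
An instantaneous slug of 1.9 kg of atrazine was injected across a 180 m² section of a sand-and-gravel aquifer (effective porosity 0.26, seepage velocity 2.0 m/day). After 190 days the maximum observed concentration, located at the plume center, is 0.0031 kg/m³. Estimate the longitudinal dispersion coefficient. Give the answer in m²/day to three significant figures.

At the plume center C_max = M/(n_e·A·√(4πDt)), so D = M²/(4πt·(n_e·A·C_max)²).
n_e·A·C_max = 0.26 × 180 × 0.0031 = 0.1451 kg/m.
D = 1.9²/(4π × 190 × 0.1451²) = 0.0718 m²/day.

0.0718 m²/day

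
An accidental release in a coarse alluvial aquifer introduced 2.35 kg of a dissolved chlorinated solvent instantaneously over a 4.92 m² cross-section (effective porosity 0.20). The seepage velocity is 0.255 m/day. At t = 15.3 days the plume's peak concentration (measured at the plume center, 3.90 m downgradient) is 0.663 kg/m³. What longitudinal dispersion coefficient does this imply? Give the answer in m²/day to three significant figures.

0.0675 m²/day

At the plume center C_max = M/(n_e·A·√(4πDt)), so D = M²/(4πt·(n_e·A·C_max)²).
n_e·A·C_max = 0.20 × 4.92 × 0.663 = 0.6524 kg/m.
D = 2.35²/(4π × 15.3 × 0.6524²) = 0.0675 m²/day.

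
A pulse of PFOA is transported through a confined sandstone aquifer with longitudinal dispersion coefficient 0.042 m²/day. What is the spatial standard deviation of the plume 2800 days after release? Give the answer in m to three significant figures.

15.3 m

Dispersive spreading gives a Gaussian with σ² = 2Dt; advection only shifts the center.
σ = √(2 × 0.042 × 2800) = 15.3 m.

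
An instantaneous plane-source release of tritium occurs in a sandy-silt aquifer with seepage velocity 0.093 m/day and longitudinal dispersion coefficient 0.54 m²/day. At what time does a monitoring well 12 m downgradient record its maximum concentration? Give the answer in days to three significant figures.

For the 1D instantaneous-source solution, setting ∂C/∂t = 0 at fixed x gives v²t² + 2Dt − x² = 0, so t = (√(D² + v²x²) − D)/v².
√(D² + v²x²) = √(0.54² + 0.093² × 12²) = 1.240; v² = 0.008649.
t = (1.240 − 0.54)/0.008649 = 80.9 days (vs. the pure-advection estimate x/v = 129 d).

80.9 days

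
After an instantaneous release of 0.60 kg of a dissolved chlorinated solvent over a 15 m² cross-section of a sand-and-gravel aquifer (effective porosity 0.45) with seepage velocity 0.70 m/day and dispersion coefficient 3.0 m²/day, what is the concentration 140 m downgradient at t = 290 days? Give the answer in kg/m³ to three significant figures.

For an instantaneous plane source, C(x,t) = M/(n_e·A·√(4πDt)) · exp(−(x−vt)²/(4Dt)), with n_e·A the pore (flow) area.
Plume center vt = 0.70 × 290 = 203 m, so the well at 140 m is 63 m upgradient of the peak.
√(4πDt) = 104.6 m, giving peak height M/(n_e·A·√(4πDt)) = 0.60/(0.45 × 15 × 104.6) = 0.0008498 kg/m³.
(x−vt)²/(4Dt) = (-63)²/(4 × 3.0 × 290) = 1.141; exp(−1.141) = 0.3195.
C = 0.0008498 × 0.3195 = 0.000272 kg/m³.

0.000272 kg/m³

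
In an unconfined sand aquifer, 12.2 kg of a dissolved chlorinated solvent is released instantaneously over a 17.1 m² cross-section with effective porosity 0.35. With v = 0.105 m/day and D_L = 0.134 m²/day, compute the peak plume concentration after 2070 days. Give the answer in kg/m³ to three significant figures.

The peak of an instantaneous 1D plume sits at x = vt; there the Gaussian factor is 1 and C_max = M/(n_e·A·√(4πDt)), where n_e·A is the pore area the mass is dissolved in.
√(4πDt) = √(4π × 0.134 × 2070) = 59.04 m, so C_max = 12.2/(0.35 × 17.1 × 59.04) = 0.0345 kg/m³.

0.0345 kg/m³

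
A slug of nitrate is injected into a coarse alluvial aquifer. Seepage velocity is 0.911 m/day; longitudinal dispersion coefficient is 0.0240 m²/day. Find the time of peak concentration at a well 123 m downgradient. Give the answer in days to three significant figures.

For the 1D instantaneous-source solution, setting ∂C/∂t = 0 at fixed x gives v²t² + 2Dt − x² = 0, so t = (√(D² + v²x²) − D)/v².
√(D² + v²x²) = √(0.0240² + 0.911² × 123²) = 112.1; v² = 0.829921.
t = (112.1 − 0.0240)/0.829921 = 135 days (vs. the pure-advection estimate x/v = 135 d).

135 days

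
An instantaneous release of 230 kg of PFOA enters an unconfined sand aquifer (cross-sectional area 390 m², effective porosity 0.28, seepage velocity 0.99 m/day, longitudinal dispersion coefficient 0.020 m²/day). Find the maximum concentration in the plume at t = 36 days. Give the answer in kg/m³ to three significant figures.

0.700 kg/m³

The peak of an instantaneous 1D plume sits at x = vt; there the Gaussian factor is 1 and C_max = M/(n_e·A·√(4πDt)), where n_e·A is the pore area the mass is dissolved in.
√(4πDt) = √(4π × 0.020 × 36) = 3.008 m, so C_max = 230/(0.28 × 390 × 3.008) = 0.700 kg/m³.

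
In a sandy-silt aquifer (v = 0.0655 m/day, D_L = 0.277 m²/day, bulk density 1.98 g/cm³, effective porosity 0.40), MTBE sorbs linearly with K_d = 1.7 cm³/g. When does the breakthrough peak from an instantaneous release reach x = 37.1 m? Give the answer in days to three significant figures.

Retardation factor R = 1 + ρ_b·K_d/n = 1 + 1.98 × 1.7/0.40 = 9.415.
Sorption retards both mechanisms: v_R = v/R = 0.006957 m/day, D_R = D/R = 0.02942 m²/day.
Peak time from v_R²t² + 2D_R t − x² = 0: t = (√(D_R² + v_R²x²) − D_R)/v_R².
√(D_R² + v_R²x²) = √(0.02942² + 0.006957² × 37.1²) = 0.2598; v_R² = 4.840e-05.
t = (0.2598 − 0.02942)/4.840e-05 = 4760 days.

4760 days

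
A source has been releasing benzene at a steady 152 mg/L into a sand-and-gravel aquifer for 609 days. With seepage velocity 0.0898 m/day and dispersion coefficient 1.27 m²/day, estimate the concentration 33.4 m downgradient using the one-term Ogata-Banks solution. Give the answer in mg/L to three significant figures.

107 mg/L

For a continuous step input, C/C₀ ≈ ½·erfc((x−vt)/(2√(Dt))).
vt = 0.0898 × 609 = 54.6882 m and 2√(Dt) = 2√(1.27 × 609) = 55.62 m.
Argument (x−vt)/(2√(Dt)) = (33.4 − 54.6882)/55.62 = -0.3827; ½·erfc(-0.3827) = 0.7058.
C = 152 × 0.7058 = 107 mg/L.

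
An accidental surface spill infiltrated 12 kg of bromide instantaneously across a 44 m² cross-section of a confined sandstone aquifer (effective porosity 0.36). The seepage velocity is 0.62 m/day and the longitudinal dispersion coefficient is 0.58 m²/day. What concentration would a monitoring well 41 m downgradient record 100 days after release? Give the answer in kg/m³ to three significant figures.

For an instantaneous plane source, C(x,t) = M/(n_e·A·√(4πDt)) · exp(−(x−vt)²/(4Dt)), with n_e·A the pore (flow) area.
Plume center vt = 0.62 × 100 = 62 m, so the well at 41 m is 21 m upgradient of the peak.
√(4πDt) = 27.00 m, giving peak height M/(n_e·A·√(4πDt)) = 12/(0.36 × 44 × 27.00) = 0.02806 kg/m³.
(x−vt)²/(4Dt) = (-21)²/(4 × 0.58 × 100) = 1.901; exp(−1.901) = 0.1494.
C = 0.02806 × 0.1494 = 0.00419 kg/m³.

0.00419 kg/m³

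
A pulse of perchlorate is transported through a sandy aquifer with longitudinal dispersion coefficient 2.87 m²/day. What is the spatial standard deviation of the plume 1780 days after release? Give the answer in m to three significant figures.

Dispersive spreading gives a Gaussian with σ² = 2Dt; advection only shifts the center.
σ = √(2 × 2.87 × 1780) = 101 m.

101 m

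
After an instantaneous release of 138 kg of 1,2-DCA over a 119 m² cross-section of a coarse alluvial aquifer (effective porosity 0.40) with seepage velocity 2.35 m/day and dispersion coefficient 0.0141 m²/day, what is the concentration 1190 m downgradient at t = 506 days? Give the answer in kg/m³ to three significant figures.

For an instantaneous plane source, C(x,t) = M/(n_e·A·√(4πDt)) · exp(−(x−vt)²/(4Dt)), with n_e·A the pore (flow) area.
Plume center vt = 2.35 × 506 = 1189.1 m, so the well at 1190 m is 0.9 m downgradient of the peak.
√(4πDt) = 9.469 m, giving peak height M/(n_e·A·√(4πDt)) = 138/(0.40 × 119 × 9.469) = 0.3062 kg/m³.
(x−vt)²/(4Dt) = (0.9)²/(4 × 0.0141 × 506) = 0.02838; exp(−0.02838) = 0.9720.
C = 0.3062 × 0.9720 = 0.298 kg/m³.

0.298 kg/m³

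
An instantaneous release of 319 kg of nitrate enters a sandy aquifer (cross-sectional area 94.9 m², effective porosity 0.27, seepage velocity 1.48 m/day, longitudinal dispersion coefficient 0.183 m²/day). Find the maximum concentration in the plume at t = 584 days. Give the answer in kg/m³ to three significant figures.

0.340 kg/m³

The peak of an instantaneous 1D plume sits at x = vt; there the Gaussian factor is 1 and C_max = M/(n_e·A·√(4πDt)), where n_e·A is the pore area the mass is dissolved in.
√(4πDt) = √(4π × 0.183 × 584) = 36.65 m, so C_max = 319/(0.27 × 94.9 × 36.65) = 0.340 kg/m³.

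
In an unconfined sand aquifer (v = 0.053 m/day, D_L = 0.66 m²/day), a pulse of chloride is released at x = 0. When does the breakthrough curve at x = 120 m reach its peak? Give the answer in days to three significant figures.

2040 days

For the 1D instantaneous-source solution, setting ∂C/∂t = 0 at fixed x gives v²t² + 2Dt − x² = 0, so t = (√(D² + v²x²) − D)/v².
√(D² + v²x²) = √(0.66² + 0.053² × 120²) = 6.394; v² = 0.002809.
t = (6.394 − 0.66)/0.002809 = 2040 days (vs. the pure-advection estimate x/v = 2260 d).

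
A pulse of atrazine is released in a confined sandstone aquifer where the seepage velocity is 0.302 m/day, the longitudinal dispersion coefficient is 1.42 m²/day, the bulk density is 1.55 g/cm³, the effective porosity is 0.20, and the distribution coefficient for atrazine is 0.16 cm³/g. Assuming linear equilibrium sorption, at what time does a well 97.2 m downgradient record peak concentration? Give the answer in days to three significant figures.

687 days

Retardation factor R = 1 + ρ_b·K_d/n = 1 + 1.55 × 0.16/0.20 = 2.240.
Sorption retards both mechanisms: v_R = v/R = 0.1348 m/day, D_R = D/R = 0.6339 m²/day.
Peak time from v_R²t² + 2D_R t − x² = 0: t = (√(D_R² + v_R²x²) − D_R)/v_R².
√(D_R² + v_R²x²) = √(0.6339² + 0.1348² × 97.2²) = 13.12; v_R² = 0.01817.
t = (13.12 − 0.6339)/0.01817 = 687 days.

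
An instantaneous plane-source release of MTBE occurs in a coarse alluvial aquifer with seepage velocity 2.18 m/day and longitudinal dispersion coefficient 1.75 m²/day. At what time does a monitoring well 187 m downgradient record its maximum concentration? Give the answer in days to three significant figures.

85.4 days

For the 1D instantaneous-source solution, setting ∂C/∂t = 0 at fixed x gives v²t² + 2Dt − x² = 0, so t = (√(D² + v²x²) − D)/v².
√(D² + v²x²) = √(1.75² + 2.18² × 187²) = 407.7; v² = 4.7524.
t = (407.7 − 1.75)/4.7524 = 85.4 days (vs. the pure-advection estimate x/v = 85.8 d).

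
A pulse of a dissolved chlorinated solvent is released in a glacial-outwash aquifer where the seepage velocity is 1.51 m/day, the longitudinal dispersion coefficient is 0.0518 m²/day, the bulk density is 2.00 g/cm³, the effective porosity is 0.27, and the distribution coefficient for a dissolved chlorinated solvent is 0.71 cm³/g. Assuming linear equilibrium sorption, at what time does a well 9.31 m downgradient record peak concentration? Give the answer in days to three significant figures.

Retardation factor R = 1 + ρ_b·K_d/n = 1 + 2.00 × 0.71/0.27 = 6.259.
Sorption retards both mechanisms: v_R = v/R = 0.2413 m/day, D_R = D/R = 0.008276 m²/day.
Peak time from v_R²t² + 2D_R t − x² = 0: t = (√(D_R² + v_R²x²) − D_R)/v_R².
√(D_R² + v_R²x²) = √(0.008276² + 0.2413² × 9.31²) = 2.247; v_R² = 0.05823.
t = (2.247 − 0.008276)/0.05823 = 38.4 days.

38.4 days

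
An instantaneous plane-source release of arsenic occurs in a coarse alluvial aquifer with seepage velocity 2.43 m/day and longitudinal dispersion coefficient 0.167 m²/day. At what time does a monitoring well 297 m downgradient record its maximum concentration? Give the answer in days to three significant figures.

122 days

For the 1D instantaneous-source solution, setting ∂C/∂t = 0 at fixed x gives v²t² + 2Dt − x² = 0, so t = (√(D² + v²x²) − D)/v².
√(D² + v²x²) = √(0.167² + 2.43² × 297²) = 721.7; v² = 5.9049.
t = (721.7 − 0.167)/5.9049 = 122 days (vs. the pure-advection estimate x/v = 122 d).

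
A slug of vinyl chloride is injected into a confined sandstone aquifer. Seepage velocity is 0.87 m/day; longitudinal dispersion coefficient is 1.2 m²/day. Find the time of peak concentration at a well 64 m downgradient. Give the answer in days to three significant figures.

For the 1D instantaneous-source solution, setting ∂C/∂t = 0 at fixed x gives v²t² + 2Dt − x² = 0, so t = (√(D² + v²x²) − D)/v².
√(D² + v²x²) = √(1.2² + 0.87² × 64²) = 55.69; v² = 0.7569.
t = (55.69 − 1.2)/0.7569 = 72.0 days (vs. the pure-advection estimate x/v = 73.6 d).

72.0 days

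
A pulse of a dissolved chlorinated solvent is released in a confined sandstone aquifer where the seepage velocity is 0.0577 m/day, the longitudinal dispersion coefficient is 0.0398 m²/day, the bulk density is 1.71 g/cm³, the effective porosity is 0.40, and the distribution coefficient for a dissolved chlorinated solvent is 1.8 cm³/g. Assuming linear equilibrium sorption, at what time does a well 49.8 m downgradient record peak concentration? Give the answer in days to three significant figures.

Retardation factor R = 1 + ρ_b·K_d/n = 1 + 1.71 × 1.8/0.40 = 8.695.
Sorption retards both mechanisms: v_R = v/R = 0.006636 m/day, D_R = D/R = 0.004577 m²/day.
Peak time from v_R²t² + 2D_R t − x² = 0: t = (√(D_R² + v_R²x²) − D_R)/v_R².
√(D_R² + v_R²x²) = √(0.004577² + 0.006636² × 49.8²) = 0.3305; v_R² = 4.404e-05.
t = (0.3305 − 0.004577)/4.404e-05 = 7400 days.

7400 days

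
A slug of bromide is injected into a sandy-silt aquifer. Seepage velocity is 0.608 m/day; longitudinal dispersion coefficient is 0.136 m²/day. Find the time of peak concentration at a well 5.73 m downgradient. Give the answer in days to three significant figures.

For the 1D instantaneous-source solution, setting ∂C/∂t = 0 at fixed x gives v²t² + 2Dt − x² = 0, so t = (√(D² + v²x²) − D)/v².
√(D² + v²x²) = √(0.136² + 0.608² × 5.73²) = 3.486; v² = 0.369664.
t = (3.486 − 0.136)/0.369664 = 9.06 days (vs. the pure-advection estimate x/v = 9.42 d).

9.06 days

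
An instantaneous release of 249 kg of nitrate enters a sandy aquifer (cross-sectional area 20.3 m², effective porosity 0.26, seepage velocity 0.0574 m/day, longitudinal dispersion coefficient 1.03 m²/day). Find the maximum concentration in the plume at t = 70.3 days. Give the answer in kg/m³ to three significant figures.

1.56 kg/m³

The peak of an instantaneous 1D plume sits at x = vt; there the Gaussian factor is 1 and C_max = M/(n_e·A·√(4πDt)), where n_e·A is the pore area the mass is dissolved in.
√(4πDt) = √(4π × 1.03 × 70.3) = 30.16 m, so C_max = 249/(0.26 × 20.3 × 30.16) = 1.56 kg/m³.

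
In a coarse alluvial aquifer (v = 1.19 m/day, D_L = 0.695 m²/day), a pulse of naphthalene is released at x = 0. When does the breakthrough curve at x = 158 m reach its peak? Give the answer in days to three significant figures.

132 days

For the 1D instantaneous-source solution, setting ∂C/∂t = 0 at fixed x gives v²t² + 2Dt − x² = 0, so t = (√(D² + v²x²) − D)/v².
√(D² + v²x²) = √(0.695² + 1.19² × 158²) = 188.0; v² = 1.4161.
t = (188.0 − 0.695)/1.4161 = 132 days (vs. the pure-advection estimate x/v = 133 d).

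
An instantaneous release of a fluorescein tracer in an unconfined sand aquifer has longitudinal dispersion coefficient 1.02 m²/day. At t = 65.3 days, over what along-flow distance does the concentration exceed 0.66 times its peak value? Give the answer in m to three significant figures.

21.0 m

The plume is Gaussian with σ = √(2Dt) = √(2 × 1.02 × 65.3) = 11.54 m.
C/C_peak = exp(−Δx²/(2σ²)) = 0.66 ⇒ Δx = σ·√(−2 ln 0.66) = 11.54 × 0.9116 = 10.52 m.
Width = 2Δx = 21.0 m.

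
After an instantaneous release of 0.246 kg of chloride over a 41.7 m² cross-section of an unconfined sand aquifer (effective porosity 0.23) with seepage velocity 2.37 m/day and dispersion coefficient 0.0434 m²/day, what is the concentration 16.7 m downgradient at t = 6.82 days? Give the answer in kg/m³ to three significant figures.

For an instantaneous plane source, C(x,t) = M/(n_e·A·√(4πDt)) · exp(−(x−vt)²/(4Dt)), with n_e·A the pore (flow) area.
Plume center vt = 2.37 × 6.82 = 16.1634 m, so the well at 16.7 m is 0.5366 m downgradient of the peak.
√(4πDt) = 1.929 m, giving peak height M/(n_e·A·√(4πDt)) = 0.246/(0.23 × 41.7 × 1.929) = 0.01330 kg/m³.
(x−vt)²/(4Dt) = (0.5366)²/(4 × 0.0434 × 6.82) = 0.2432; exp(−0.2432) = 0.7841.
C = 0.01330 × 0.7841 = 0.0104 kg/m³.

0.0104 kg/m³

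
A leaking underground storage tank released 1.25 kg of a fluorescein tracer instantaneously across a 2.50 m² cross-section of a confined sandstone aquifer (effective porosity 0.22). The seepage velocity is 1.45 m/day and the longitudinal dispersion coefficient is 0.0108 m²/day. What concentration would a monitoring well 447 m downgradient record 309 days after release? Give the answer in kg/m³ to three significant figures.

For an instantaneous plane source, C(x,t) = M/(n_e·A·√(4πDt)) · exp(−(x−vt)²/(4Dt)), with n_e·A the pore (flow) area.
Plume center vt = 1.45 × 309 = 448.05 m, so the well at 447 m is 1.05 m upgradient of the peak.
√(4πDt) = 6.476 m, giving peak height M/(n_e·A·√(4πDt)) = 1.25/(0.22 × 2.50 × 6.476) = 0.3509 kg/m³.
(x−vt)²/(4Dt) = (-1.05)²/(4 × 0.0108 × 309) = 0.08259; exp(−0.08259) = 0.9207.
C = 0.3509 × 0.9207 = 0.323 kg/m³.

0.323 kg/m³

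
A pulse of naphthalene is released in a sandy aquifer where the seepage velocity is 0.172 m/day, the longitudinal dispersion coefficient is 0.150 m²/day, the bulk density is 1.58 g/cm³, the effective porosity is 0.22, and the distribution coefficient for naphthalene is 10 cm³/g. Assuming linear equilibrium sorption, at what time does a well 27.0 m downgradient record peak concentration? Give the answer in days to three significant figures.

11100 days

Retardation factor R = 1 + ρ_b·K_d/n = 1 + 1.58 × 10/0.22 = 72.82.
Sorption retards both mechanisms: v_R = v/R = 0.002362 m/day, D_R = D/R = 0.002060 m²/day.
Peak time from v_R²t² + 2D_R t − x² = 0: t = (√(D_R² + v_R²x²) − D_R)/v_R².
√(D_R² + v_R²x²) = √(0.002060² + 0.002362² × 27.0²) = 0.06381; v_R² = 5.579e-06.
t = (0.06381 − 0.002060)/5.579e-06 = 11100 days.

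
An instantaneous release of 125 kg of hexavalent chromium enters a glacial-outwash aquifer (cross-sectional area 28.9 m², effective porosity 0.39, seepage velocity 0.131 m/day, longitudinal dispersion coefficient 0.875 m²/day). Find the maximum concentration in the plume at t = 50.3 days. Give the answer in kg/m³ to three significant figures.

The peak of an instantaneous 1D plume sits at x = vt; there the Gaussian factor is 1 and C_max = M/(n_e·A·√(4πDt)), where n_e·A is the pore area the mass is dissolved in.
√(4πDt) = √(4π × 0.875 × 50.3) = 23.52 m, so C_max = 125/(0.39 × 28.9 × 23.52) = 0.472 kg/m³.

0.472 kg/m³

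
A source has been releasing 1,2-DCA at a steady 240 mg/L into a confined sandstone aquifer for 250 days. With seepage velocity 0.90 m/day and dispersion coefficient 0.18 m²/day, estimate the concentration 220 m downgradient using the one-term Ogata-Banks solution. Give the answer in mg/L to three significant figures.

For a continuous step input, C/C₀ ≈ ½·erfc((x−vt)/(2√(Dt))).
vt = 0.90 × 250 = 225 m and 2√(Dt) = 2√(0.18 × 250) = 13.42 m.
Argument (x−vt)/(2√(Dt)) = (220 − 225)/13.42 = -0.3726; ½·erfc(-0.3726) = 0.7009.
C = 240 × 0.7009 = 168 mg/L.

168 mg/L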